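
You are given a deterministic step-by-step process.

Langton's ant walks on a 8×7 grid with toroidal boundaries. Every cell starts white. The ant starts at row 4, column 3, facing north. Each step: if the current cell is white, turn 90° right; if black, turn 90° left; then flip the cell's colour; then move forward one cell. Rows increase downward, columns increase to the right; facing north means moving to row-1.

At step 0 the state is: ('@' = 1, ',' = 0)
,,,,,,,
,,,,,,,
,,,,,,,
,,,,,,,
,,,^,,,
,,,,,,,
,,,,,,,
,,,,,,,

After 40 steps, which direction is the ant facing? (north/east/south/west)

k=0  ,,,,,,,
,,,,,,,
,,,,,,,
,,,,,,,
,,,^,,,
,,,,,,,
,,,,,,,
,,,,,,,
k=1  ,,,,,,,
,,,,,,,
,,,,,,,
,,,,,,,
,,,@>,,
,,,,,,,
,,,,,,,
,,,,,,,
k=2  ,,,,,,,
,,,,,,,
,,,,,,,
,,,,,,,
,,,@@,,
,,,,v,,
,,,,,,,
,,,,,,,
k=3  ,,,,,,,
,,,,,,,
,,,,,,,
,,,,,,,
,,,@@,,
,,,<@,,
,,,,,,,
,,,,,,,
k=4  ,,,,,,,
,,,,,,,
,,,,,,,
,,,,,,,
,,,^@,,
,,,@@,,
,,,,,,,
,,,,,,,
k=5  ,,,,,,,
,,,,,,,
,,,,,,,
,,,,,,,
,,<,@,,
,,,@@,,
,,,,,,,
,,,,,,,
k=6  ,,,,,,,
,,,,,,,
,,,,,,,
,,^,,,,
,,@,@,,
,,,@@,,
,,,,,,,
,,,,,,,
k=7  ,,,,,,,
,,,,,,,
,,,,,,,
,,@>,,,
,,@,@,,
,,,@@,,
,,,,,,,
,,,,,,,
k=8  ,,,,,,,
,,,,,,,
,,,,,,,
,,@@,,,
,,@v@,,
,,,@@,,
,,,,,,,
,,,,,,,
k=9  ,,,,,,,
,,,,,,,
,,,,,,,
,,@@,,,
,,<@@,,
,,,@@,,
,,,,,,,
,,,,,,,
k=10  ,,,,,,,
,,,,,,,
,,,,,,,
,,@@,,,
,,,@@,,
,,v@@,,
,,,,,,,
,,,,,,,
k=11  ,,,,,,,
,,,,,,,
,,,,,,,
,,@@,,,
,,,@@,,
,<@@@,,
,,,,,,,
,,,,,,,
k=12  ,,,,,,,
,,,,,,,
,,,,,,,
,,@@,,,
,^,@@,,
,@@@@,,
,,,,,,,
,,,,,,,
k=13  ,,,,,,,
,,,,,,,
,,,,,,,
,,@@,,,
,@>@@,,
,@@@@,,
,,,,,,,
,,,,,,,
k=14  ,,,,,,,
,,,,,,,
,,,,,,,
,,@@,,,
,@@@@,,
,@v@@,,
,,,,,,,
,,,,,,,
k=15  ,,,,,,,
,,,,,,,
,,,,,,,
,,@@,,,
,@@@@,,
,@,>@,,
,,,,,,,
,,,,,,,
k=16  ,,,,,,,
,,,,,,,
,,,,,,,
,,@@,,,
,@@^@,,
,@,,@,,
,,,,,,,
,,,,,,,
k=17  ,,,,,,,
,,,,,,,
,,,,,,,
,,@@,,,
,@<,@,,
,@,,@,,
,,,,,,,
,,,,,,,
k=18  ,,,,,,,
,,,,,,,
,,,,,,,
,,@@,,,
,@,,@,,
,@v,@,,
,,,,,,,
,,,,,,,
k=19  ,,,,,,,
,,,,,,,
,,,,,,,
,,@@,,,
,@,,@,,
,<@,@,,
,,,,,,,
,,,,,,,
k=20  ,,,,,,,
,,,,,,,
,,,,,,,
,,@@,,,
,@,,@,,
,,@,@,,
,v,,,,,
,,,,,,,
k=21  ,,,,,,,
,,,,,,,
,,,,,,,
,,@@,,,
,@,,@,,
,,@,@,,
<@,,,,,
,,,,,,,
k=22  ,,,,,,,
,,,,,,,
,,,,,,,
,,@@,,,
,@,,@,,
^,@,@,,
@@,,,,,
,,,,,,,
k=23  ,,,,,,,
,,,,,,,
,,,,,,,
,,@@,,,
,@,,@,,
@>@,@,,
@@,,,,,
,,,,,,,
k=24  ,,,,,,,
,,,,,,,
,,,,,,,
,,@@,,,
,@,,@,,
@@@,@,,
@v,,,,,
,,,,,,,
k=25  ,,,,,,,
,,,,,,,
,,,,,,,
,,@@,,,
,@,,@,,
@@@,@,,
@,>,,,,
,,,,,,,
k=26  ,,,,,,,
,,,,,,,
,,,,,,,
,,@@,,,
,@,,@,,
@@@,@,,
@,@,,,,
,,v,,,,
k=27  ,,,,,,,
,,,,,,,
,,,,,,,
,,@@,,,
,@,,@,,
@@@,@,,
@,@,,,,
,<@,,,,
k=28  ,,,,,,,
,,,,,,,
,,,,,,,
,,@@,,,
,@,,@,,
@@@,@,,
@^@,,,,
,@@,,,,
k=29  ,,,,,,,
,,,,,,,
,,,,,,,
,,@@,,,
,@,,@,,
@@@,@,,
@@>,,,,
,@@,,,,
k=30  ,,,,,,,
,,,,,,,
,,,,,,,
,,@@,,,
,@,,@,,
@@^,@,,
@@,,,,,
,@@,,,,
k=31  ,,,,,,,
,,,,,,,
,,,,,,,
,,@@,,,
,@,,@,,
@<,,@,,
@@,,,,,
,@@,,,,
k=32  ,,,,,,,
,,,,,,,
,,,,,,,
,,@@,,,
,@,,@,,
@,,,@,,
@v,,,,,
,@@,,,,
k=33  ,,,,,,,
,,,,,,,
,,,,,,,
,,@@,,,
,@,,@,,
@,,,@,,
@,>,,,,
,@@,,,,
k=34  ,,,,,,,
,,,,,,,
,,,,,,,
,,@@,,,
,@,,@,,
@,,,@,,
@,@,,,,
,@v,,,,
k=35  ,,,,,,,
,,,,,,,
,,,,,,,
,,@@,,,
,@,,@,,
@,,,@,,
@,@,,,,
,@,>,,,
k=36  ,,,v,,,
,,,,,,,
,,,,,,,
,,@@,,,
,@,,@,,
@,,,@,,
@,@,,,,
,@,@,,,
k=37  ,,<@,,,
,,,,,,,
,,,,,,,
,,@@,,,
,@,,@,,
@,,,@,,
@,@,,,,
,@,@,,,
k=38  ,,@@,,,
,,,,,,,
,,,,,,,
,,@@,,,
,@,,@,,
@,,,@,,
@,@,,,,
,@^@,,,
k=39  ,,@@,,,
,,,,,,,
,,,,,,,
,,@@,,,
,@,,@,,
@,,,@,,
@,@,,,,
,@@>,,,
k=40  ,,@@,,,
,,,,,,,
,,,,,,,
,,@@,,,
,@,,@,,
@,,,@,,
@,@^,,,
,@@,,,,

north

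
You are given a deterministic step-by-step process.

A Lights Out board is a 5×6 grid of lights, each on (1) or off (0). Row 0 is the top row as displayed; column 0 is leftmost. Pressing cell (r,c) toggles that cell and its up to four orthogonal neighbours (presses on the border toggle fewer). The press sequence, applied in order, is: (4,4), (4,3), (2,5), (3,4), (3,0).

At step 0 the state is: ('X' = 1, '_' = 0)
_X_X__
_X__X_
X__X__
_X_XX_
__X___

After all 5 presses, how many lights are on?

13

step 0: _X_X__
_X__X_
X__X__
_X_XX_
__X___
step 1: _X_X__
_X__X_
X__X__
_X_X__
__XXXX
step 2: _X_X__
_X__X_
X__X__
_X____
_____X
step 3: _X_X__
_X__XX
X__XXX
_X___X
_____X
step 4: _X_X__
_X__XX
X__X_X
_X_XX_
____XX
step 5: _X_X__
_X__XX
___X_X
X__XX_
X___XX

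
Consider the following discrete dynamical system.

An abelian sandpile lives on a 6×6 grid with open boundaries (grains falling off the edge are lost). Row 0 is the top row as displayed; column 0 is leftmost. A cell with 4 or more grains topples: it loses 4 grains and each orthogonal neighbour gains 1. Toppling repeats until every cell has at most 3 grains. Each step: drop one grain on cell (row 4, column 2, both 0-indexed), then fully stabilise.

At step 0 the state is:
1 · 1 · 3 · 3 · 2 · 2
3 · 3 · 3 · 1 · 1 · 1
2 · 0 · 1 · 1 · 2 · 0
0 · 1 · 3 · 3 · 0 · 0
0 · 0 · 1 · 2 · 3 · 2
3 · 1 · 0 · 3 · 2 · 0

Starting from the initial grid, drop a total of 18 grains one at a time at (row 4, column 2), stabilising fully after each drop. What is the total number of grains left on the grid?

step 0: 1 · 1 · 3 · 3 · 2 · 2
3 · 3 · 3 · 1 · 1 · 1
2 · 0 · 1 · 1 · 2 · 0
0 · 1 · 3 · 3 · 0 · 0
0 · 0 · 1 · 2 · 3 · 2
3 · 1 · 0 · 3 · 2 · 0
step 1: 1 · 1 · 3 · 3 · 2 · 2
3 · 3 · 3 · 1 · 1 · 1
2 · 0 · 1 · 1 · 2 · 0
0 · 1 · 3 · 3 · 0 · 0
0 · 0 · 2 · 2 · 3 · 2
3 · 1 · 0 · 3 · 2 · 0
step 2: 1 · 1 · 3 · 3 · 2 · 2
3 · 3 · 3 · 1 · 1 · 1
2 · 0 · 1 · 1 · 2 · 0
0 · 1 · 3 · 3 · 0 · 0
0 · 0 · 3 · 2 · 3 · 2
3 · 1 · 0 · 3 · 2 · 0
step 3: 1 · 1 · 3 · 3 · 2 · 2
3 · 3 · 3 · 1 · 1 · 1
2 · 0 · 2 · 2 · 2 · 0
0 · 2 · 1 · 1 · 2 · 0
0 · 1 · 2 · 2 · 1 · 3
3 · 1 · 2 · 1 · 0 · 1
step 4: 1 · 1 · 3 · 3 · 2 · 2
3 · 3 · 3 · 1 · 1 · 1
2 · 0 · 2 · 2 · 2 · 0
0 · 2 · 1 · 1 · 2 · 0
0 · 1 · 3 · 2 · 1 · 3
3 · 1 · 2 · 1 · 0 · 1
step 5: 1 · 1 · 3 · 3 · 2 · 2
3 · 3 · 3 · 1 · 1 · 1
2 · 0 · 2 · 2 · 2 · 0
0 · 2 · 2 · 1 · 2 · 0
0 · 2 · 0 · 3 · 1 · 3
3 · 1 · 3 · 1 · 0 · 1
step 6: 1 · 1 · 3 · 3 · 2 · 2
3 · 3 · 3 · 1 · 1 · 1
2 · 0 · 2 · 2 · 2 · 0
0 · 2 · 2 · 1 · 2 · 0
0 · 2 · 1 · 3 · 1 · 3
3 · 1 · 3 · 1 · 0 · 1
step 7: 1 · 1 · 3 · 3 · 2 · 2
3 · 3 · 3 · 1 · 1 · 1
2 · 0 · 2 · 2 · 2 · 0
0 · 2 · 2 · 1 · 2 · 0
0 · 2 · 2 · 3 · 1 · 3
3 · 1 · 3 · 1 · 0 · 1
step 8: 1 · 1 · 3 · 3 · 2 · 2
3 · 3 · 3 · 1 · 1 · 1
2 · 0 · 2 · 2 · 2 · 0
0 · 2 · 2 · 1 · 2 · 0
0 · 2 · 3 · 3 · 1 · 3
3 · 1 · 3 · 1 · 0 · 1
step 9: 1 · 1 · 3 · 3 · 2 · 2
3 · 3 · 3 · 1 · 1 · 1
2 · 0 · 2 · 2 · 2 · 0
0 · 2 · 3 · 2 · 2 · 0
0 · 3 · 2 · 0 · 2 · 3
3 · 2 · 0 · 3 · 0 · 1
step 10: 1 · 1 · 3 · 3 · 2 · 2
3 · 3 · 3 · 1 · 1 · 1
2 · 0 · 2 · 2 · 2 · 0
0 · 2 · 3 · 2 · 2 · 0
0 · 3 · 3 · 0 · 2 · 3
3 · 2 · 0 · 3 · 0 · 1
step 11: 1 · 1 · 3 · 3 · 2 · 2
3 · 3 · 3 · 1 · 1 · 1
2 · 1 · 3 · 2 · 2 · 0
1 · 0 · 1 · 3 · 2 · 0
1 · 1 · 2 · 1 · 2 · 3
3 · 3 · 1 · 3 · 0 · 1
step 12: 1 · 1 · 3 · 3 · 2 · 2
3 · 3 · 3 · 1 · 1 · 1
2 · 1 · 3 · 2 · 2 · 0
1 · 0 · 1 · 3 · 2 · 0
1 · 1 · 3 · 1 · 2 · 3
3 · 3 · 1 · 3 · 0 · 1
step 13: 1 · 1 · 3 · 3 · 2 · 2
3 · 3 · 3 · 1 · 1 · 1
2 · 1 · 3 · 2 · 2 · 0
1 · 0 · 2 · 3 · 2 · 0
1 · 2 · 0 · 2 · 2 · 3
3 · 3 · 2 · 3 · 0 · 1
step 14: 1 · 1 · 3 · 3 · 2 · 2
3 · 3 · 3 · 1 · 1 · 1
2 · 1 · 3 · 2 · 2 · 0
1 · 0 · 2 · 3 · 2 · 0
1 · 2 · 1 · 2 · 2 · 3
3 · 3 · 2 · 3 · 0 · 1
step 15: 1 · 1 · 3 · 3 · 2 · 2
3 · 3 · 3 · 1 · 1 · 1
2 · 1 · 3 · 2 · 2 · 0
1 · 0 · 2 · 3 · 2 · 0
1 · 2 · 2 · 2 · 2 · 3
3 · 3 · 2 · 3 · 0 · 1
step 16: 1 · 1 · 3 · 3 · 2 · 2
3 · 3 · 3 · 1 · 1 · 1
2 · 1 · 3 · 2 · 2 · 0
1 · 0 · 2 · 3 · 2 · 0
1 · 2 · 3 · 2 · 2 · 3
3 · 3 · 2 · 3 · 0 · 1
step 17: 1 · 1 · 3 · 3 · 2 · 2
3 · 3 · 3 · 1 · 1 · 1
2 · 1 · 3 · 2 · 2 · 0
1 · 0 · 3 · 3 · 2 · 0
1 · 3 · 0 · 3 · 2 · 3
3 · 3 · 3 · 3 · 0 · 1
step 18: 1 · 1 · 3 · 3 · 2 · 2
3 · 3 · 3 · 1 · 1 · 1
2 · 1 · 3 · 2 · 2 · 0
1 · 0 · 3 · 3 · 2 · 0
1 · 3 · 1 · 3 · 2 · 3
3 · 3 · 3 · 3 · 0 · 1

69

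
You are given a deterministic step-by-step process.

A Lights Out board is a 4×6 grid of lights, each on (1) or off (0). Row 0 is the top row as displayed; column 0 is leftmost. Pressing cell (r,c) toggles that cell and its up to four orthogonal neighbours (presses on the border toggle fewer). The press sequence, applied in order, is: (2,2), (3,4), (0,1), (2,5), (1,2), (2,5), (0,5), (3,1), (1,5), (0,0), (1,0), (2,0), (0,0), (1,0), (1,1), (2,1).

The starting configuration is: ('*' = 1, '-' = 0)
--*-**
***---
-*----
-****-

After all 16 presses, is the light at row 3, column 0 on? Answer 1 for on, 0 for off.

[0] --*-**
***---
-*----
-****-
[1] --*-**
**----
--**--
-*-**-
[2] --*-**
**----
--***-
-*---*
[3] **--**
*-----
--***-
-*---*
[4] **--**
*----*
--**-*
-*----
[5] ***-**
****-*
---*-*
-*----
[6] ***-**
****--
---**-
-*---*
[7] ***---
****-*
---**-
-*---*
[8] ***---
****-*
-*-**-
*-*--*
[9] ***--*
*****-
-*-***
*-*--*
[10] --*--*
-****-
-*-***
*-*--*
[11] *-*--*
*-***-
**-***
*-*--*
[12] *-*--*
--***-
---***
--*--*
[13] -**--*
*-***-
---***
--*--*
[14] ***--*
-****-
*--***
--*--*
[15] *-*--*
*--**-
**-***
--*--*
[16] *-*--*
**-**-
--****
-**--*

0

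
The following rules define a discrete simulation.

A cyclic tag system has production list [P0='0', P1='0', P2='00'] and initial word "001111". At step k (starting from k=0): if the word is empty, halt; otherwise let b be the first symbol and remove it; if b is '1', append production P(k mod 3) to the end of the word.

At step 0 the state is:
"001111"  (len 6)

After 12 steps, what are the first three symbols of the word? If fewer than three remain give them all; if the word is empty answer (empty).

k=0  "001111"  (len 6)
k=1  "01111"  (len 5)
k=2  "1111"  (len 4)
k=3  "11100"  (len 5)
k=4  "11000"  (len 5)
k=5  "10000"  (len 5)
k=6  "000000"  (len 6)
k=7  "00000"  (len 5)
k=8  "0000"  (len 4)
k=9  "000"  (len 3)
k=10  "00"  (len 2)
k=11  "0"  (len 1)
k=12  (halted — word empty)

(empty)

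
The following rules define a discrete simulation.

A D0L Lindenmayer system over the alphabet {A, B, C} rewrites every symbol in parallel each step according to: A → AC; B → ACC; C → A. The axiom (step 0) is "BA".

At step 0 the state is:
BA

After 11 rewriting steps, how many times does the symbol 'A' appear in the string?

343

t=0: BA
t=1: ACCAC
t=2: ACAAACA
t=3: ACAACACACAAC
t=4: ACAACACAACAACAACACA
t=5: ACAACACAACAACACAACACAACACAACAAC
t=6: ACAACACAACAACACAACACAACAACACAACAACACAACAACACAACACA
t=7: ACAACACAACAACACAACACAACAACACAACAACACAACACAACAACACAACACAACAACACAACACAACAACACAACAAC
t=8: ACAACACAACAACACAACACAACAACACAACAACACAACACAACAACACAACACAACA…ACAACAACACAACAACACAACACAACAACACAACAACACAACACAACAACACAACACA  (len 131)
t=9: ACAACACAACAACACAACACAACAACACAACAACACAACACAACAACACAACACAACA…AACACAACACAACAACACAACACAACAACACAACAACACAACACAACAACACAACAAC  (len 212)
t=10: ACAACACAACAACACAACACAACAACACAACAACACAACACAACAACACAACACAACA…AACACAACACAACAACACAACACAACAACACAACAACACAACACAACAACACAACACA  (len 343)
t=11: ACAACACAACAACACAACACAACAACACAACAACACAACACAACAACACAACACAACA…AACACAACACAACAACACAACACAACAACACAACAACACAACACAACAACACAACAAC  (len 555)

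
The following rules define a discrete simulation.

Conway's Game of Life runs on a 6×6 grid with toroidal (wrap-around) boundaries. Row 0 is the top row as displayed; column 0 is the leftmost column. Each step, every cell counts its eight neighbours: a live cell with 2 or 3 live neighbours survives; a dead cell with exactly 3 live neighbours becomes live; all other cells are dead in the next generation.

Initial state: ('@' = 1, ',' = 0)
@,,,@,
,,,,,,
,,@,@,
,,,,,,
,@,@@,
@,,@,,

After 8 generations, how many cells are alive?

t=0: @,,,@,
,,,,,,
,,@,@,
,,,,,,
,@,@@,
@,,@,,
t=1: ,,,,,@
,,,@,@
,,,,,,
,,@,@,
,,@@@,
@@@@,,
t=2: ,@,@,@
,,,,@,
,,,@@,
,,@,@,
,,,,@@
@@,,,@
t=3: ,@@,,@
,,@,,@
,,,,@@
,,,,,,
,@,@@,
,@@,,,
t=4: ,,,@,,
,@@@,@
,,,,@@
,,,@,@
,@,@,,
,,,,@,
t=5: ,,,@,,
@,@@,@
,,,,,@
@,@@,@
,,@@,,
,,@@@,
t=6: ,@,,,@
@,@@,@
,,,,,,
@@@@,@
,,,,,@
,,,,@,
t=7: ,@@@,@
@@@,@@
,,,,,,
@@@,@@
,@@@,@
@,,,@@
t=8: ,,,,,,
,,,,@@
,,,,,,
,,,,@@
,,,,,,
,,,,,,

4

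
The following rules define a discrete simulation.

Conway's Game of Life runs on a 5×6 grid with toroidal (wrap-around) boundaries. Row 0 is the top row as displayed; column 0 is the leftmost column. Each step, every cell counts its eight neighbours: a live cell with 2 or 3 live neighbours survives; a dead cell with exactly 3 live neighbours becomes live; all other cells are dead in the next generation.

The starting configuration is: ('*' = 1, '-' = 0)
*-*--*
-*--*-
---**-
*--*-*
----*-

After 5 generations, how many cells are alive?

9

gen 0: *-*--*
-*--*-
---**-
*--*-*
----*-
gen 1: **-***
***-*-
*-**--
---*-*
-*-**-
gen 2: ------
------
*-----
**---*
-*----
gen 3: ------
------
**---*
-*---*
-*----
gen 4: ------
*-----
-*---*
-**--*
*-----
gen 5: ------
*-----
-**--*
-**--*
**----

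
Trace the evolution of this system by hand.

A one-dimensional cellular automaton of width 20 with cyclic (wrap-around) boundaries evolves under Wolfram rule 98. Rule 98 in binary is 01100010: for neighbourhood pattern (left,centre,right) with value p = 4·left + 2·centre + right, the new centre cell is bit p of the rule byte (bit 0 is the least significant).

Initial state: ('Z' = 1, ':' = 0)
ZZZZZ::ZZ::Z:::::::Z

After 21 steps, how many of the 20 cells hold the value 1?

5

t=0: ZZZZZ::ZZ::Z:::::::Z
t=1: ::::Z:Z:Z:Z:::::::Z:
t=2: :::Z:Z:Z:Z:::::::Z::
t=3: ::Z:Z:Z:Z:::::::Z:::
t=4: :Z:Z:Z:Z:::::::Z::::
t=5: Z:Z:Z:Z:::::::Z:::::
t=6: :Z:Z:Z:::::::Z:::::Z
t=7: Z:Z:Z:::::::Z:::::Z:
t=8: :Z:Z:::::::Z:::::Z:Z
t=9: Z:Z:::::::Z:::::Z:Z:
t=10: :Z:::::::Z:::::Z:Z:Z
t=11: Z:::::::Z:::::Z:Z:Z:
t=12: :::::::Z:::::Z:Z:Z:Z
t=13: ::::::Z:::::Z:Z:Z:Z:
t=14: :::::Z:::::Z:Z:Z:Z::
t=15: ::::Z:::::Z:Z:Z:Z:::
t=16: :::Z:::::Z:Z:Z:Z::::
t=17: ::Z:::::Z:Z:Z:Z:::::
t=18: :Z:::::Z:Z:Z:Z::::::
t=19: Z:::::Z:Z:Z:Z:::::::
t=20: :::::Z:Z:Z:Z:::::::Z
t=21: ::::Z:Z:Z:Z:::::::Z:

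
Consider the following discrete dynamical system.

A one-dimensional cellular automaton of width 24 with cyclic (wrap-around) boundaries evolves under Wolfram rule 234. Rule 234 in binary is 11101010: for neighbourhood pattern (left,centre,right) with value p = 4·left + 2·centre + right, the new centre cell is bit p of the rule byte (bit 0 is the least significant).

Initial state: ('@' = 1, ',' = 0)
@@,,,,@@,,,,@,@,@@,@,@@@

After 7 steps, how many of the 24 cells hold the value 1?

24

k=0  @@,,,,@@,,,,@,@,@@,@,@@@
k=1  @@,,,@@@,,,@,@,@@@@,@@@@
k=2  @@,,@@@@,,@,@,@@@@@@@@@@
k=3  @@,@@@@@,@,@,@@@@@@@@@@@
k=4  @@@@@@@@@,@,@@@@@@@@@@@@
k=5  @@@@@@@@@@,@@@@@@@@@@@@@
k=6  @@@@@@@@@@@@@@@@@@@@@@@@
k=7  @@@@@@@@@@@@@@@@@@@@@@@@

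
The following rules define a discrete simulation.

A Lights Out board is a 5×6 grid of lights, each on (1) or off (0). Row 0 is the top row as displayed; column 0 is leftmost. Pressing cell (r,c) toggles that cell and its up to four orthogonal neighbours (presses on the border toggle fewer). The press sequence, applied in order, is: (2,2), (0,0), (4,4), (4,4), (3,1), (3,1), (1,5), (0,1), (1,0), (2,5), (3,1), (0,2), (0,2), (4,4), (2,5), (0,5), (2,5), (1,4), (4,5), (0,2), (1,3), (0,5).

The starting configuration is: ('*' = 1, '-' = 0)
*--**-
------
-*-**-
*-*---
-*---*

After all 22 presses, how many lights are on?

t=0: *--**-
------
-*-**-
*-*---
-*---*
t=1: *--**-
--*---
--*-*-
*-----
-*---*
t=2: -*-**-
*-*---
--*-*-
*-----
-*---*
t=3: -*-**-
*-*---
--*-*-
*---*-
-*-**-
t=4: -*-**-
*-*---
--*-*-
*-----
-*---*
t=5: -*-**-
*-*---
-**-*-
-**---
-----*
t=6: -*-**-
*-*---
--*-*-
*-----
-*---*
t=7: -*-***
*-*-**
--*-**
*-----
-*---*
t=8: *-****
***-**
--*-**
*-----
-*---*
t=9: --****
--*-**
*-*-**
*-----
-*---*
t=10: --****
--*-*-
*-*---
*----*
-*---*
t=11: --****
--*-*-
***---
-**--*
-----*
t=12: -*--**
----*-
***---
-**--*
-----*
t=13: --****
--*-*-
***---
-**--*
-----*
t=14: --****
--*-*-
***---
-**-**
---**-
t=15: --****
--*-**
***-**
-**-*-
---**-
t=16: --**--
--*-*-
***-**
-**-*-
---**-
t=17: --**--
--*-**
***---
-**-**
---**-
t=18: --***-
--**--
***-*-
-**-**
---**-
t=19: --***-
--**--
***-*-
-**-*-
---*-*
t=20: -*--*-
---*--
***-*-
-**-*-
---*-*
t=21: -*-**-
--*-*-
*****-
-**-*-
---*-*
t=22: -*-*-*
--*-**
*****-
-**-*-
---*-*

16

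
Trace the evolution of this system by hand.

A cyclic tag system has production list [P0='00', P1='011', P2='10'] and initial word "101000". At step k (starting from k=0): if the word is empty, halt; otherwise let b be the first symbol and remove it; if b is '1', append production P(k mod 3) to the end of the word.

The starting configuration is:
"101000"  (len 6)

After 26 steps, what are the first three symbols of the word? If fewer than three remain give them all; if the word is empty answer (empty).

000

0) "101000"  (len 6)
1) "0100000"  (len 7)
2) "100000"  (len 6)
3) "0000010"  (len 7)
4) "000010"  (len 6)
5) "00010"  (len 5)
6) "0010"  (len 4)
7) "010"  (len 3)
8) "10"  (len 2)
9) "010"  (len 3)
10) "10"  (len 2)
11) "0011"  (len 4)
12) "011"  (len 3)
13) "11"  (len 2)
14) "1011"  (len 4)
15) "01110"  (len 5)
16) "1110"  (len 4)
17) "110011"  (len 6)
18) "1001110"  (len 7)
19) "00111000"  (len 8)
20) "0111000"  (len 7)
21) "111000"  (len 6)
22) "1100000"  (len 7)
23) "100000011"  (len 9)
24) "0000001110"  (len 10)
25) "000001110"  (len 9)
26) "00001110"  (len 8)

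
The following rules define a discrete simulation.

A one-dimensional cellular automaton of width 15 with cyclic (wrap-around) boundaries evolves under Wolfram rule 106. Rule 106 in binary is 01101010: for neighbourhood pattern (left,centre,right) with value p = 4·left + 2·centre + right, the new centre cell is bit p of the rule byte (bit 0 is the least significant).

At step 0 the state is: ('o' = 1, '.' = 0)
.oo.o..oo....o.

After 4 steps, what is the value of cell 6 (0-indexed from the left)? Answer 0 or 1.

0

[0] .oo.o..oo....o.
[1] oooo..ooo...o..
[2] o..o.oo.o..o..o
[3] o.o.oooo..o..oo
[4] oo.oo..o.o..oo.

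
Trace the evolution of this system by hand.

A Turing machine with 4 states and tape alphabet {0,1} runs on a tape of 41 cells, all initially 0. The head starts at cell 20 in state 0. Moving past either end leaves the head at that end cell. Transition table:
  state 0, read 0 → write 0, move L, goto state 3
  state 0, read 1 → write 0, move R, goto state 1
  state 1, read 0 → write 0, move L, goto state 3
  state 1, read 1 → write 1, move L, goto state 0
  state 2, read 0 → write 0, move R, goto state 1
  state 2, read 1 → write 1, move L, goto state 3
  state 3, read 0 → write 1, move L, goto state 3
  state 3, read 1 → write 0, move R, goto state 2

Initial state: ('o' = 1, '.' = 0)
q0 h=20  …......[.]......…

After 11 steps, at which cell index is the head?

9

[0] q0 h=20  …......[.]......…
[1] q3 h=19  …......[.]......…
[2] q3 h=18  …......[.]o.....…
[3] q3 h=17  …......[.]oo....…
[4] q3 h=16  …......[.]ooo...…
[5] q3 h=15  …......[.]oooo..…
[6] q3 h=14  …......[.]ooooo.…
[7] q3 h=13  …......[.]oooooo…
[8] q3 h=12  …......[.]oooooo…
[9] q3 h=11  …......[.]oooooo…
[10] q3 h=10  …......[.]oooooo…
[11] q3 h= 9  …......[.]oooooo…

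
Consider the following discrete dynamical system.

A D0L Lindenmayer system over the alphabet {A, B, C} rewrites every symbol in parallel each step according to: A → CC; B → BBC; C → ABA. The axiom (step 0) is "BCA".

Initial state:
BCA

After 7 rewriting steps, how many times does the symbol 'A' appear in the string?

814

step 0: BCA
step 1: BBCABACC
step 2: BBCBBCABACCBBCCCABAABA
step 3: BBCBBCABABBCBBCABACCBBCCCABAABABBCBBCABAABAABACCBBCCCCCBBCCC
step 4: BBCBBCABABBCBBCABACCBBCCCBBCBBCABABBCBBCABACCBBCCCABAABABB…CCCCBBCCCCCBBCCCABAABABBCBBCABAABAABAABAABABBCBBCABAABAABA  (len 166)
step 5: BBCBBCABABBCBBCABACCBBCCCBBCBBCABABBCBBCABACCBBCCCABAABABB…BBCCCCCBBCCCCCBBCCCBBCBBCABABBCBBCABACCBBCCCCCBBCCCCCBBCCC  (len 456)
step 6: BBCBBCABABBCBBCABACCBBCCCBBCBBCABABBCBBCABACCBBCCCABAABABB…ABBCBBCABAABAABAABAABABBCBBCABAABAABAABAABABBCBBCABAABAABA  (len 1262)
step 7: BBCBBCABABBCBBCABACCBBCCCBBCBBCABABBCBBCABACCBBCCCABAABABB…BBCCCCCBBCCCCCBBCCCBBCBBCABABBCBBCABACCBBCCCCCBBCCCCCBBCCC  (len 3476)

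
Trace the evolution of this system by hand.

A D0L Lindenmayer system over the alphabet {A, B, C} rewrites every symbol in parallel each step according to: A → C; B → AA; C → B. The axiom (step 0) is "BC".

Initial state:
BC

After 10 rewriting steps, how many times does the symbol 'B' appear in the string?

8

step 0: BC
step 1: AAB
step 2: CCAA
step 3: BBCC
step 4: AAAABB
step 5: CCCCAAAA
step 6: BBBBCCCC
step 7: AAAAAAAABBBB
step 8: CCCCCCCCAAAAAAAA
step 9: BBBBBBBBCCCCCCCC
step 10: AAAAAAAAAAAAAAAABBBBBBBB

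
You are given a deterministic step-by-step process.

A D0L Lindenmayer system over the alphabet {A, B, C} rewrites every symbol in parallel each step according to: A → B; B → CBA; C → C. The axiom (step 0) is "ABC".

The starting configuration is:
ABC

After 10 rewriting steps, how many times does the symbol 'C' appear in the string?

t=0: ABC
t=1: BCBAC
t=2: CBACCBABC
t=3: CCBABCCCBABCBAC
t=4: CCCBABCBACCCCBABCBACCBABC
t=5: CCCCBABCBACCBABCCCCCBABCBACCBABCCCBABCBAC
t=6: CCCCCBABCBACCBABCCCBABCBACCCCCCBABCBACCBABCCCBABCBACCCCBABCBACCBABC
t=7: CCCCCCBABCBACCBABCCCBABCBACCCCBABCBACCBABCCCCCCCBABCBACCBABCCCBABCBACCCCBABCBACCBABCCCCCBABCBACCBABCCCBABCBAC
t=8: CCCCCCCBABCBACCBABCCCBABCBACCCCBABCBACCBABCCCCCBABCBACCBAB…BACCBABCCCBABCBACCCCCCBABCBACCBABCCCBABCBACCCCBABCBACCBABC  (len 177)
t=9: CCCCCCCCBABCBACCBABCCCBABCBACCCCBABCBACCBABCCCCCBABCBACCBA…CBACCBABCCCBABCBACCCCBABCBACCBABCCCCCBABCBACCBABCCCBABCBAC  (len 287)
t=10: CCCCCCCCCBABCBACCBABCCCBABCBACCCCBABCBACCBABCCCCCBABCBACCB…BACCBABCCCBABCBACCCCCCBABCBACCBABCCCBABCBACCCCBABCBACCBABC  (len 465)

232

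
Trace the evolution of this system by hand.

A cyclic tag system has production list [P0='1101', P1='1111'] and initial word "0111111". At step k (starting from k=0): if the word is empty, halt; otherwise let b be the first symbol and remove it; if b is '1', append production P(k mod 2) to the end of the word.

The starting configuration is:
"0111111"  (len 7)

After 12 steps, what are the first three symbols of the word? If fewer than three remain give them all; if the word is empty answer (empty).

101

step 0: "0111111"  (len 7)
step 1: "111111"  (len 6)
step 2: "111111111"  (len 9)
step 3: "111111111101"  (len 12)
step 4: "111111111011111"  (len 15)
step 5: "111111110111111101"  (len 18)
step 6: "111111101111111011111"  (len 21)
step 7: "111111011111110111111101"  (len 24)
step 8: "111110111111101111111011111"  (len 27)
step 9: "111101111111011111110111111101"  (len 30)
step 10: "111011111110111111101111111011111"  (len 33)
step 11: "110111111101111111011111110111111101"  (len 36)
step 12: "101111111011111110111111101111111011111"  (len 39)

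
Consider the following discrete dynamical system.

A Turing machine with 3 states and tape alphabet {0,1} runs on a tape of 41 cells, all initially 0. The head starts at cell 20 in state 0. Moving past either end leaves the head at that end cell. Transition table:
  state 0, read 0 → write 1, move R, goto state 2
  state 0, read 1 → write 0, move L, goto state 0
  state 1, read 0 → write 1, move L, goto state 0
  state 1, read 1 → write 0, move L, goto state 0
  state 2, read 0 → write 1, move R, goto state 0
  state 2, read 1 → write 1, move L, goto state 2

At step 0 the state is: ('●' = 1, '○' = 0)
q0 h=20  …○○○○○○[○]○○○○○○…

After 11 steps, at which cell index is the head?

step 0: q0 h=20  …○○○○○○[○]○○○○○○…
step 1: q2 h=21  …○○○○○●[○]○○○○○○…
step 2: q0 h=22  …○○○○●●[○]○○○○○○…
step 3: q2 h=23  …○○○●●●[○]○○○○○○…
step 4: q0 h=24  …○○●●●●[○]○○○○○○…
step 5: q2 h=25  …○●●●●●[○]○○○○○○…
step 6: q0 h=26  …●●●●●●[○]○○○○○○…
step 7: q2 h=27  …●●●●●●[○]○○○○○○…
step 8: q0 h=28  …●●●●●●[○]○○○○○○…
step 9: q2 h=29  …●●●●●●[○]○○○○○○…
step 10: q0 h=30  …●●●●●●[○]○○○○○○…
step 11: q2 h=31  …●●●●●●[○]○○○○○○…

31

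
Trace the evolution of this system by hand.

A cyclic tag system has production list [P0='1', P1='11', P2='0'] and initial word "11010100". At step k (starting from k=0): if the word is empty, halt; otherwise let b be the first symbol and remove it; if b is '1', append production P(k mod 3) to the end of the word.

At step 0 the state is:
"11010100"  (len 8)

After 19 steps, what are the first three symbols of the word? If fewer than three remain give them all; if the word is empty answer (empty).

111

k=0  "11010100"  (len 8)
k=1  "10101001"  (len 8)
k=2  "010100111"  (len 9)
k=3  "10100111"  (len 8)
k=4  "01001111"  (len 8)
k=5  "1001111"  (len 7)
k=6  "0011110"  (len 7)
k=7  "011110"  (len 6)
k=8  "11110"  (len 5)
k=9  "11100"  (len 5)
k=10  "11001"  (len 5)
k=11  "100111"  (len 6)
k=12  "001110"  (len 6)
k=13  "01110"  (len 5)
k=14  "1110"  (len 4)
k=15  "1100"  (len 4)
k=16  "1001"  (len 4)
k=17  "00111"  (len 5)
k=18  "0111"  (len 4)
k=19  "111"  (len 3)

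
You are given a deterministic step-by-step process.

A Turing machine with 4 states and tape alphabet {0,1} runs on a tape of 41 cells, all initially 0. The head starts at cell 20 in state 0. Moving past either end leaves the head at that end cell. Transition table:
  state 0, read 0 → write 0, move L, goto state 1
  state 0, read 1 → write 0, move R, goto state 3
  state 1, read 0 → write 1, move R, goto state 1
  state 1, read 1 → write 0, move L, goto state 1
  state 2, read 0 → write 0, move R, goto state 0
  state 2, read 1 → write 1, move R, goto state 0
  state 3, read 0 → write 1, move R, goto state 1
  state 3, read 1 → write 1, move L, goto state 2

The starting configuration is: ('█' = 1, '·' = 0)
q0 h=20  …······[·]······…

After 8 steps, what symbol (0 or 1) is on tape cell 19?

1

t=0: q0 h=20  …······[·]······…
t=1: q1 h=19  …······[·]······…
t=2: q1 h=20  …·····█[·]······…
t=3: q1 h=21  …····██[·]······…
t=4: q1 h=22  …···███[·]······…
t=5: q1 h=23  …··████[·]······…
t=6: q1 h=24  …·█████[·]······…
t=7: q1 h=25  …██████[·]······…
t=8: q1 h=26  …██████[·]······…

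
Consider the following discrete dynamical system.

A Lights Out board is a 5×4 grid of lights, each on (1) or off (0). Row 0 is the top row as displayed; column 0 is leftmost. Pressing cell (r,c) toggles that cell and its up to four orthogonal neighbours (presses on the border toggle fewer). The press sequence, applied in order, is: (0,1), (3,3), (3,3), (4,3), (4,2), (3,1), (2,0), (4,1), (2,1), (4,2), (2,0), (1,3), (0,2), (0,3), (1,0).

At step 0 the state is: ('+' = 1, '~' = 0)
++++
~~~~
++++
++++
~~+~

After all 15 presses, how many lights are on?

[0] ++++
~~~~
++++
++++
~~+~
[1] ~~~+
~+~~
++++
++++
~~+~
[2] ~~~+
~+~~
+++~
++~~
~~++
[3] ~~~+
~+~~
++++
++++
~~+~
[4] ~~~+
~+~~
++++
+++~
~~~+
[5] ~~~+
~+~~
++++
++~~
~++~
[6] ~~~+
~+~~
+~++
~~+~
~~+~
[7] ~~~+
++~~
~+++
+~+~
~~+~
[8] ~~~+
++~~
~+++
+++~
++~~
[9] ~~~+
+~~~
+~~+
+~+~
++~~
[10] ~~~+
+~~~
+~~+
+~~~
+~++
[11] ~~~+
~~~~
~+~+
~~~~
+~++
[12] ~~~~
~~++
~+~~
~~~~
+~++
[13] ~+++
~~~+
~+~~
~~~~
+~++
[14] ~+~~
~~~~
~+~~
~~~~
+~++
[15] ++~~
++~~
++~~
~~~~
+~++

9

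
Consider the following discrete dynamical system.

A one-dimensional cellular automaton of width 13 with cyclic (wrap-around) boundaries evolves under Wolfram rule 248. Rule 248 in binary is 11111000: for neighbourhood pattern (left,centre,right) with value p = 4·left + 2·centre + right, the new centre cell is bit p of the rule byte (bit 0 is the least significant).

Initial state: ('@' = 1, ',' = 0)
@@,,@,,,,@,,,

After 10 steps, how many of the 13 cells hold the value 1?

0) @@,,@,,,,@,,,
1) @@@,,@,,,,@,,
2) @@@@,,@,,,,@,
3) @@@@@,,@,,,,@
4) @@@@@@,,@,,,@
5) @@@@@@@,,@,,@
6) @@@@@@@@,,@,@
7) @@@@@@@@@,,@@
8) @@@@@@@@@@,@@
9) @@@@@@@@@@@@@
10) @@@@@@@@@@@@@

13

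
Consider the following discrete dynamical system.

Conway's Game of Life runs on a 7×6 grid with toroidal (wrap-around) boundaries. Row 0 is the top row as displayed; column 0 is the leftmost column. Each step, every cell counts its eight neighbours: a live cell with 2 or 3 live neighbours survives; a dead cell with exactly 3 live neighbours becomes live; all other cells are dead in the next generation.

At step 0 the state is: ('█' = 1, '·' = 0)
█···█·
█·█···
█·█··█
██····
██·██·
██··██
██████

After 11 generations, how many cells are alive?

[0] █···█·
█·█···
█·█··█
██····
██·██·
██··██
██████
[1] ····█·
█··█··
··█··█
···██·
···██·
······
··█···
[2] ···█··
···███
··█··█
··█··█
···██·
···█··
······
[3] ···█··
··██·█
█·█··█
··█··█
··███·
···██·
······
[4] ··███·
████·█
█·█··█
█·█··█
··█··█
··█·█·
···██·
[5] █·····
······
······
··███·
█·█·██
··█·██
·····█
[6] ······
······
···█··
·██·█·
█·█···
·█····
█···██
[7] ·····█
······
··██··
·██···
█·██··
·█····
█····█
[8] █····█
······
·███··
······
█··█··
·██··█
█····█
[9] █····█
███···
··█···
·█·█··
███···
·██·██
····█·
[10] █····█
█·█··█
█··█··
█··█··
····██
··█·██
·█·██·
[11] ··██··
····█·
█·███·
█··█··
█·····
█·█···
·███··

15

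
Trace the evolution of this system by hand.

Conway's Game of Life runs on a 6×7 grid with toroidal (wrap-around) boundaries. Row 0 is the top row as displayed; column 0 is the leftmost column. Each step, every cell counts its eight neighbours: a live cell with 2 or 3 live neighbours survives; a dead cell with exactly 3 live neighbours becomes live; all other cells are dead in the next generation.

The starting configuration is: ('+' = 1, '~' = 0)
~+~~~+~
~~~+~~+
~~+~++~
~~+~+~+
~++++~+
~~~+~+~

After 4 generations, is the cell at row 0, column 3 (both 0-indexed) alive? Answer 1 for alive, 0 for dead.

t=0: ~+~~~+~
~~~+~~+
~~+~++~
~~+~+~+
~++++~+
~~~+~+~
t=1: ~~+~~++
~~++~~+
~~+~+~+
+~~~~~+
++~~~~+
++~+~++
t=2: ~~~~~~~
+++~+~+
~++~~~+
~~~~~~~
~~+~~~~
~~~~+~~
t=3: ++~+~+~
~~++~++
~~++~++
~++~~~~
~~~~~~~
~~~~~~~
t=4: ++~+~+~
~~~~~~~
+~~~~++
~+++~~~
~~~~~~~
~~~~~~~

1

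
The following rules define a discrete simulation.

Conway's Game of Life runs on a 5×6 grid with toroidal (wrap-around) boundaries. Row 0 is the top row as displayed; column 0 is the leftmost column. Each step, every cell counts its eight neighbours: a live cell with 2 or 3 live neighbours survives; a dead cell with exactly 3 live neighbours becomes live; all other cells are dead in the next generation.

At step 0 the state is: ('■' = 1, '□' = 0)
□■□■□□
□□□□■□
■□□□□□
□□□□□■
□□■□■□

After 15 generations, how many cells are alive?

4

0) □■□■□□
□□□□■□
■□□□□□
□□□□□■
□□■□■□
1) □□■■■□
□□□□□□
□□□□□■
□□□□□■
□□■■■□
2) □□■□■□
□□□■■□
□□□□□□
□□□■□■
□□■□□■
3) □□■□■■
□□□■■□
□□□■□□
□□□□■□
□□■□□■
4) □□■□□■
□□■□□■
□□□■□□
□□□■■□
□□□□□■
5) ■□□□■■
□□■■■□
□□■■□□
□□□■■□
□□□■□■
6) ■□■□□□
□■■□□□
□□□□□□
□□□□□□
■□□■□□
7) ■□■■□□
□■■□□□
□□□□□□
□□□□□□
□■□□□□
8) ■□□■□□
□■■■□□
□□□□□□
□□□□□□
□■■□□□
9) ■□□■□□
□■■■□□
□□■□□□
□□□□□□
□■■□□□
10) ■□□■□□
□■□■□□
□■■■□□
□■■□□□
□■■□□□
11) ■□□■□□
■■□■■□
■□□■□□
■□□□□□
■□□■□□
12) ■□□■□□
■■□■■□
■□■■■□
■■□□□■
■■□□□■
13) □□□■□□
■□□□□□
□□□□□□
□□□■□□
□□■□■□
14) □□□■□□
□□□□□□
□□□□□□
□□□■□□
□□■□■□
15) □□□■□□
□□□□□□
□□□□□□
□□□■□□
□□■□■□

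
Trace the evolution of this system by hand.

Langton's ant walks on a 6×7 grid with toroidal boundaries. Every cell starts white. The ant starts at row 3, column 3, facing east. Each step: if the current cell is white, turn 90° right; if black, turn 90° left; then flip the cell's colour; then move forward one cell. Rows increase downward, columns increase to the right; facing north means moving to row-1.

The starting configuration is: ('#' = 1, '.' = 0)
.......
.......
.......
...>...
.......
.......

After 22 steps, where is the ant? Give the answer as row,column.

0,2

0) .......
.......
.......
...>...
.......
.......
1) .......
.......
.......
...#...
...v...
.......
2) .......
.......
.......
...#...
..<#...
.......
3) .......
.......
.......
..^#...
..##...
.......
4) .......
.......
.......
..#>...
..##...
.......
5) .......
.......
...^...
..#....
..##...
.......
6) .......
.......
...#>..
..#....
..##...
.......
7) .......
.......
...##..
..#.v..
..##...
.......
8) .......
.......
...##..
..#<#..
..##...
.......
9) .......
.......
...^#..
..###..
..##...
.......
10) .......
.......
..<.#..
..###..
..##...
.......
11) .......
..^....
..#.#..
..###..
..##...
.......
12) .......
..#>...
..#.#..
..###..
..##...
.......
13) .......
..##...
..#v#..
..###..
..##...
.......
14) .......
..##...
..<##..
..###..
..##...
.......
15) .......
..##...
...##..
..v##..
..##...
.......
16) .......
..##...
...##..
...>#..
..##...
.......
17) .......
..##...
...^#..
....#..
..##...
.......
18) .......
..##...
..<.#..
....#..
..##...
.......
19) .......
..^#...
..#.#..
....#..
..##...
.......
20) .......
.<.#...
..#.#..
....#..
..##...
.......
21) .^.....
.#.#...
..#.#..
....#..
..##...
.......
22) .#>....
.#.#...
..#.#..
....#..
..##...
.......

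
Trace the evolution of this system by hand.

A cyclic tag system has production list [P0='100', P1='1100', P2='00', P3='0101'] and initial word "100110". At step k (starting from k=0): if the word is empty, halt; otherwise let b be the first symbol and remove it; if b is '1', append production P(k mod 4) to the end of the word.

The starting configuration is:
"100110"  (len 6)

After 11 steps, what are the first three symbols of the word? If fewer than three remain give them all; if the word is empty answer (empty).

011

gen 0: "100110"  (len 6)
gen 1: "00110100"  (len 8)
gen 2: "0110100"  (len 7)
gen 3: "110100"  (len 6)
gen 4: "101000101"  (len 9)
gen 5: "01000101100"  (len 11)
gen 6: "1000101100"  (len 10)
gen 7: "00010110000"  (len 11)
gen 8: "0010110000"  (len 10)
gen 9: "010110000"  (len 9)
gen 10: "10110000"  (len 8)
gen 11: "011000000"  (len 9)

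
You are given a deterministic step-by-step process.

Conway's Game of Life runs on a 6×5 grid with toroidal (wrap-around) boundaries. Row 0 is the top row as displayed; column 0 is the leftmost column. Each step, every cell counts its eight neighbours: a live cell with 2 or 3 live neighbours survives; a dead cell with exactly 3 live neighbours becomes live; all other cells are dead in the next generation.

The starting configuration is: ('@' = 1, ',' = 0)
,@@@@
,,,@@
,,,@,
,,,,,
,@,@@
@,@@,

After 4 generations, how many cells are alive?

12

gen 0: ,@@@@
,,,@@
,,,@,
,,,,,
,@,@@
@,@@,
gen 1: ,@,,,
@,,,,
,,,@@
,,@@@
@@,@@
,,,,,
gen 2: ,,,,,
@,,,@
@,@,,
,@,,,
@@,,,
,@@,@
gen 3: ,@,@@
@@,,@
@,,,@
,,@,,
,,,,,
,@@,,
gen 4: ,,,@@
,@@,,
,,,@@
,,,,,
,@@,,
@@@@,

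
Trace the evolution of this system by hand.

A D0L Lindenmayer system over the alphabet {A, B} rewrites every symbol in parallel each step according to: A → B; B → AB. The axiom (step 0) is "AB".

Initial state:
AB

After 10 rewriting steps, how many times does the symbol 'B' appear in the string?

gen 0: AB
gen 1: BAB
gen 2: ABBAB
gen 3: BABABBAB
gen 4: ABBABBABABBAB
gen 5: BABABBABABBABBABABBAB
gen 6: ABBABBABABBABBABABBABABBABBABABBAB
gen 7: BABABBABABBABBABABBABABBABBABABBABBABABBABABBABBABABBAB
gen 8: ABBABBABABBABBABABBABABBABBABABBABBABABBABABBABBABABBABABBABBABABBABBABABBABABBABBABABBAB
gen 9: BABABBABABBABBABABBABABBABBABABBABBABABBABABBABBABABBABABB…BABBABABBABABBABBABABBABABBABBABABBABBABABBABABBABBABABBAB  (len 144)
gen 10: ABBABBABABBABBABABBABABBABBABABBABBABABBABABBABBABABBABABB…BABBABABBABABBABBABABBABABBABBABABBABBABABBABABBABBABABBAB  (len 233)

144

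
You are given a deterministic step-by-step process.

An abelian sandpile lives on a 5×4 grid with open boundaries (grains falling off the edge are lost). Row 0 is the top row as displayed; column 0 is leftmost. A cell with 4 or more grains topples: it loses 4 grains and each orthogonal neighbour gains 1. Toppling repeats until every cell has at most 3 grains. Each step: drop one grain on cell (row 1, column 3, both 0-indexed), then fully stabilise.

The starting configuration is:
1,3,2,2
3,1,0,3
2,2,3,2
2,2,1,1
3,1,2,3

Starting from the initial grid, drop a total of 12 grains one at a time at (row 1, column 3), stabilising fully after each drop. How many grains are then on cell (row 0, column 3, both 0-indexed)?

3

k=0  1,3,2,2
3,1,0,3
2,2,3,2
2,2,1,1
3,1,2,3
k=1  1,3,2,3
3,1,1,0
2,2,3,3
2,2,1,1
3,1,2,3
k=2  1,3,2,3
3,1,1,1
2,2,3,3
2,2,1,1
3,1,2,3
k=3  1,3,2,3
3,1,1,2
2,2,3,3
2,2,1,1
3,1,2,3
k=4  1,3,2,3
3,1,1,3
2,2,3,3
2,2,1,1
3,1,2,3
k=5  1,3,3,0
3,1,3,2
2,3,0,1
2,2,2,2
3,1,2,3
k=6  1,3,3,0
3,1,3,3
2,3,0,1
2,2,2,2
3,1,2,3
k=7  2,0,1,2
3,3,1,1
2,3,1,2
2,2,2,2
3,1,2,3
k=8  2,0,1,2
3,3,1,2
2,3,1,2
2,2,2,2
3,1,2,3
k=9  2,0,1,2
3,3,1,3
2,3,1,2
2,2,2,2
3,1,2,3
k=10  2,0,1,3
3,3,2,0
2,3,1,3
2,2,2,2
3,1,2,3
k=11  2,0,1,3
3,3,2,1
2,3,1,3
2,2,2,2
3,1,2,3
k=12  2,0,1,3
3,3,2,2
2,3,1,3
2,2,2,2
3,1,2,3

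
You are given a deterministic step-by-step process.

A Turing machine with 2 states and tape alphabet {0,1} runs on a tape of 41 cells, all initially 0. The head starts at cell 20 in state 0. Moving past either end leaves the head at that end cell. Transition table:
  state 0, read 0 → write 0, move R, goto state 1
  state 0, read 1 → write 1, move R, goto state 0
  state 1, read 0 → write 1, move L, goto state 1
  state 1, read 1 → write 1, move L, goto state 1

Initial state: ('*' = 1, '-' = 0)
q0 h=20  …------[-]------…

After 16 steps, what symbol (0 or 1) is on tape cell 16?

gen 0: q0 h=20  …------[-]------…
gen 1: q1 h=21  …------[-]------…
gen 2: q1 h=20  …------[-]*-----…
gen 3: q1 h=19  …------[-]**----…
gen 4: q1 h=18  …------[-]***---…
gen 5: q1 h=17  …------[-]****--…
gen 6: q1 h=16  …------[-]*****-…
gen 7: q1 h=15  …------[-]******…
gen 8: q1 h=14  …------[-]******…
gen 9: q1 h=13  …------[-]******…
gen 10: q1 h=12  …------[-]******…
gen 11: q1 h=11  …------[-]******…
gen 12: q1 h=10  …------[-]******…
gen 13: q1 h= 9  …------[-]******…
gen 14: q1 h= 8  …------[-]******…
gen 15: q1 h= 7  …------[-]******…
gen 16: q1 h= 6  |------[-]******…

1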